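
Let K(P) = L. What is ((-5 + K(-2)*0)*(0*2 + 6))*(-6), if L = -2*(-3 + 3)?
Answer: 180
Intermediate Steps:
L = 0 (L = -2*0 = 0)
K(P) = 0
((-5 + K(-2)*0)*(0*2 + 6))*(-6) = ((-5 + 0*0)*(0*2 + 6))*(-6) = ((-5 + 0)*(0 + 6))*(-6) = -5*6*(-6) = -30*(-6) = 180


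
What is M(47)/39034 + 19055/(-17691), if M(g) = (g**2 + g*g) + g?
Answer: -664802555/690550494 ≈ -0.96271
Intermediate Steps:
M(g) = g + 2*g**2 (M(g) = (g**2 + g**2) + g = 2*g**2 + g = g + 2*g**2)
M(47)/39034 + 19055/(-17691) = (47*(1 + 2*47))/39034 + 19055/(-17691) = (47*(1 + 94))*(1/39034) + 19055*(-1/17691) = (47*95)*(1/39034) - 19055/17691 = 4465*(1/39034) - 19055/17691 = 4465/39034 - 19055/17691 = -664802555/690550494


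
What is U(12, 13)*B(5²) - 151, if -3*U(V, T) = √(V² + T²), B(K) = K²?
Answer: -151 - 625*√313/3 ≈ -3836.8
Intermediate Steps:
U(V, T) = -√(T² + V²)/3 (U(V, T) = -√(V² + T²)/3 = -√(T² + V²)/3)
U(12, 13)*B(5²) - 151 = (-√(13² + 12²)/3)*(5²)² - 151 = -√(169 + 144)/3*25² - 151 = -√313/3*625 - 151 = -625*√313/3 - 151 = -151 - 625*√313/3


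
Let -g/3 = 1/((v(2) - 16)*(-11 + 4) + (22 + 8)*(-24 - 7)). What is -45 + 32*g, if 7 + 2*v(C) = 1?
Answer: -35769/797 ≈ -44.880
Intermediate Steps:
v(C) = -3 (v(C) = -7/2 + (½)*1 = -7/2 + ½ = -3)
g = 3/797 (g = -3/((-3 - 16)*(-11 + 4) + (22 + 8)*(-24 - 7)) = -3/(-19*(-7) + 30*(-31)) = -3/(133 - 930) = -3/(-797) = -3*(-1/797) = 3/797 ≈ 0.0037641)
-45 + 32*g = -45 + 32*(3/797) = -45 + 96/797 = -35769/797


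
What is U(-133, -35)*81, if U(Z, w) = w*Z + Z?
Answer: 366282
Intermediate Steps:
U(Z, w) = Z + Z*w (U(Z, w) = Z*w + Z = Z + Z*w)
U(-133, -35)*81 = -133*(1 - 35)*81 = -133*(-34)*81 = 4522*81 = 366282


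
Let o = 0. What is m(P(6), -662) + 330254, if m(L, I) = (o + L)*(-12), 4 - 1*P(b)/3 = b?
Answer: 330326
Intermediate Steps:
P(b) = 12 - 3*b
m(L, I) = -12*L (m(L, I) = (0 + L)*(-12) = L*(-12) = -12*L)
m(P(6), -662) + 330254 = -12*(12 - 3*6) + 330254 = -12*(12 - 18) + 330254 = -12*(-6) + 330254 = 72 + 330254 = 330326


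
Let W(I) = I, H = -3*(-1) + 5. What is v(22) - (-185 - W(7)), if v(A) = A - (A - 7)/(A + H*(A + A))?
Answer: 80021/374 ≈ 213.96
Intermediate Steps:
H = 8 (H = 3 + 5 = 8)
v(A) = A - (-7 + A)/(17*A) (v(A) = A - (A - 7)/(A + 8*(A + A)) = A - (-7 + A)/(A + 8*(2*A)) = A - (-7 + A)/(A + 16*A) = A - (-7 + A)/(17*A))
v(22) - (-185 - W(7)) = (-1/17 + 22 + (7/17)/22) - (-185 - 1*7) = (-1/17 + 22 + (7/17)*(1/22)) - (-185 - 7) = (-1/17 + 22 + 7/374) - 1*(-192) = 8213/374 + 192 = 80021/374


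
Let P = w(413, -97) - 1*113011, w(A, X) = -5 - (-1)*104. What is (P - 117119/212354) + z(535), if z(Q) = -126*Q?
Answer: -38292215107/212354 ≈ -1.8032e+5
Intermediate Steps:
w(A, X) = 99 (w(A, X) = -5 - 1*(-104) = -5 + 104 = 99)
P = -112912 (P = 99 - 1*113011 = 99 - 113011 = -112912)
(P - 117119/212354) + z(535) = (-112912 - 117119/212354) - 126*535 = (-112912 - 117119*1/212354) - 67410 = (-112912 - 117119/212354) - 67410 = -23977431967/212354 - 67410 = -38292215107/212354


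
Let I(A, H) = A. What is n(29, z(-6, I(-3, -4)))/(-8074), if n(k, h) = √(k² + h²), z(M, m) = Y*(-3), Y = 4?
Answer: -√985/8074 ≈ -0.0038871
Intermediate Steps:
z(M, m) = -12 (z(M, m) = 4*(-3) = -12)
n(k, h) = √(h² + k²)
n(29, z(-6, I(-3, -4)))/(-8074) = √((-12)² + 29²)/(-8074) = √(144 + 841)*(-1/8074) = √985*(-1/8074) = -√985/8074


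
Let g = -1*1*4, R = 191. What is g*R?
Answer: -764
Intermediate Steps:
g = -4 (g = -1*4 = -4)
g*R = -4*191 = -764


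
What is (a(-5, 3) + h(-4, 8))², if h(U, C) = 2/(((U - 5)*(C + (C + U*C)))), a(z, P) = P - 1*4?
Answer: 5041/5184 ≈ 0.97241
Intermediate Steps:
a(z, P) = -4 + P (a(z, P) = P - 4 = -4 + P)
h(U, C) = 2/((-5 + U)*(2*C + C*U)) (h(U, C) = 2/(((-5 + U)*(C + (C + C*U)))) = 2/(((-5 + U)*(2*C + C*U))) = 2*(1/((-5 + U)*(2*C + C*U))) = 2/((-5 + U)*(2*C + C*U)))
(a(-5, 3) + h(-4, 8))² = ((-4 + 3) + 2/(8*(-10 + (-4)² - 3*(-4))))² = (-1 + 2*(⅛)/(-10 + 16 + 12))² = (-1 + 2*(⅛)/18)² = (-1 + 2*(⅛)*(1/18))² = (-1 + 1/72)² = (-71/72)² = 5041/5184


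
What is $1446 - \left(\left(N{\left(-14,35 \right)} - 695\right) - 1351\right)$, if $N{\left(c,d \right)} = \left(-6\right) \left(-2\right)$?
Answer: $3480$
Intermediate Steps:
$N{\left(c,d \right)} = 12$
$1446 - \left(\left(N{\left(-14,35 \right)} - 695\right) - 1351\right) = 1446 - \left(\left(12 - 695\right) - 1351\right) = 1446 - \left(-683 - 1351\right) = 1446 - -2034 = 1446 + 2034 = 3480$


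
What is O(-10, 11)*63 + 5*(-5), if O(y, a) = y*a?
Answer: -6955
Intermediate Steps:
O(y, a) = a*y
O(-10, 11)*63 + 5*(-5) = (11*(-10))*63 + 5*(-5) = -110*63 - 25 = -6930 - 25 = -6955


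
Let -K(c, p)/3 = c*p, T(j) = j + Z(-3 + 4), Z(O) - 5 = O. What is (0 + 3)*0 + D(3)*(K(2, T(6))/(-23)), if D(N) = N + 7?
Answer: 720/23 ≈ 31.304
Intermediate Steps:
Z(O) = 5 + O
D(N) = 7 + N
T(j) = 6 + j (T(j) = j + (5 + (-3 + 4)) = j + (5 + 1) = j + 6 = 6 + j)
K(c, p) = -3*c*p
(0 + 3)*0 + D(3)*(K(2, T(6))/(-23)) = (0 + 3)*0 + (7 + 3)*(-3*2*(6 + 6)/(-23)) = 3*0 + 10*(-3*2*12*(-1/23)) = 0 + 10*(-72*(-1/23)) = 0 + 10*(72/23) = 0 + 720/23 = 720/23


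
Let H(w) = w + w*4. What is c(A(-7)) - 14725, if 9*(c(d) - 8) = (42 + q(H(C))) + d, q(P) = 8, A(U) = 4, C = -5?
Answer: -14711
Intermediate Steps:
H(w) = 5*w (H(w) = w + 4*w = 5*w)
c(d) = 122/9 + d/9 (c(d) = 8 + ((42 + 8) + d)/9 = 8 + (50 + d)/9 = 8 + (50/9 + d/9) = 122/9 + d/9)
c(A(-7)) - 14725 = (122/9 + (⅑)*4) - 14725 = (122/9 + 4/9) - 14725 = 14 - 14725 = -14711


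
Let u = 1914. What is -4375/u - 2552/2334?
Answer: -2515963/744546 ≈ -3.3792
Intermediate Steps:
-4375/u - 2552/2334 = -4375/1914 - 2552/2334 = -4375*1/1914 - 2552*1/2334 = -4375/1914 - 1276/1167 = -2515963/744546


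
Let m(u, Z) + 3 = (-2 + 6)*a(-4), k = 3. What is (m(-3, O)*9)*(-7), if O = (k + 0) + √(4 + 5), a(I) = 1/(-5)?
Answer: 1197/5 ≈ 239.40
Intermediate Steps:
a(I) = -⅕
O = 6 (O = (3 + 0) + √(4 + 5) = 3 + √9 = 3 + 3 = 6)
m(u, Z) = -19/5 (m(u, Z) = -3 + (-2 + 6)*(-⅕) = -3 + 4*(-⅕) = -3 - ⅘ = -19/5)
(m(-3, O)*9)*(-7) = -19/5*9*(-7) = -171/5*(-7) = 1197/5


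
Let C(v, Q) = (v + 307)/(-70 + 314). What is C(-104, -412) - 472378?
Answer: -115260029/244 ≈ -4.7238e+5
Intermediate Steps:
C(v, Q) = 307/244 + v/244 (C(v, Q) = (307 + v)/244 = (307 + v)*(1/244) = 307/244 + v/244)
C(-104, -412) - 472378 = (307/244 + (1/244)*(-104)) - 472378 = (307/244 - 26/61) - 472378 = 203/244 - 472378 = -115260029/244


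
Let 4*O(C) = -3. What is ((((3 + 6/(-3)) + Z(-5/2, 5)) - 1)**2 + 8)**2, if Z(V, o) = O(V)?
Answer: 18769/256 ≈ 73.316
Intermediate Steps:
O(C) = -3/4 (O(C) = (1/4)*(-3) = -3/4)
Z(V, o) = -3/4
((((3 + 6/(-3)) + Z(-5/2, 5)) - 1)**2 + 8)**2 = ((((3 + 6/(-3)) - 3/4) - 1)**2 + 8)**2 = ((((3 + 6*(-1/3)) - 3/4) - 1)**2 + 8)**2 = ((((3 - 2) - 3/4) - 1)**2 + 8)**2 = (((1 - 3/4) - 1)**2 + 8)**2 = ((1/4 - 1)**2 + 8)**2 = ((-3/4)**2 + 8)**2 = (9/16 + 8)**2 = (137/16)**2 = 18769/256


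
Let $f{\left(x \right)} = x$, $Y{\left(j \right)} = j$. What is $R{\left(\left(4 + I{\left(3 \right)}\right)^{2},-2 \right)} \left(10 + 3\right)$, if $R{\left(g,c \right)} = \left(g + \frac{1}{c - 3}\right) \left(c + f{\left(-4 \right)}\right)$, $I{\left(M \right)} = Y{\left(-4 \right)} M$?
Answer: $- \frac{24882}{5} \approx -4976.4$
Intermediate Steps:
$I{\left(M \right)} = - 4 M$
$R{\left(g,c \right)} = \left(-4 + c\right) \left(g + \frac{1}{-3 + c}\right)$ ($R{\left(g,c \right)} = \left(g + \frac{1}{c - 3}\right) \left(c - 4\right) = \left(g + \frac{1}{-3 + c}\right) \left(-4 + c\right) = \left(-4 + c\right) \left(g + \frac{1}{-3 + c}\right)$)
$R{\left(\left(4 + I{\left(3 \right)}\right)^{2},-2 \right)} \left(10 + 3\right) = \frac{-4 - 2 + 12 \left(4 - 12\right)^{2} + \left(4 - 12\right)^{2} \left(-2\right)^{2} - - 14 \left(4 - 12\right)^{2}}{-3 - 2} \left(10 + 3\right) = \frac{-4 - 2 + 12 \left(4 - 12\right)^{2} + \left(4 - 12\right)^{2} \cdot 4 - - 14 \left(4 - 12\right)^{2}}{-5} \cdot 13 = - \frac{-4 - 2 + 12 \left(-8\right)^{2} + \left(-8\right)^{2} \cdot 4 - - 14 \left(-8\right)^{2}}{5} \cdot 13 = - \frac{-4 - 2 + 12 \cdot 64 + 64 \cdot 4 - \left(-14\right) 64}{5} \cdot 13 = - \frac{-4 - 2 + 768 + 256 + 896}{5} \cdot 13 = \left(- \frac{1}{5}\right) 1914 \cdot 13 = \left(- \frac{1914}{5}\right) 13 = - \frac{24882}{5}$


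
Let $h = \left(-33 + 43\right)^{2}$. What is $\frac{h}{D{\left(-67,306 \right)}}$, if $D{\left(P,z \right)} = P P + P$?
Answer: $\frac{50}{2211} \approx 0.022614$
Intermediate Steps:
$D{\left(P,z \right)} = P + P^{2}$ ($D{\left(P,z \right)} = P^{2} + P = P + P^{2}$)
$h = 100$ ($h = 10^{2} = 100$)
$\frac{h}{D{\left(-67,306 \right)}} = \frac{100}{\left(-67\right) \left(1 - 67\right)} = \frac{100}{\left(-67\right) \left(-66\right)} = \frac{100}{4422} = 100 \cdot \frac{1}{4422} = \frac{50}{2211}$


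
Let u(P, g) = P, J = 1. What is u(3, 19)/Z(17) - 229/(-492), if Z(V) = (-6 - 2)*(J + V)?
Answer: 875/1968 ≈ 0.44461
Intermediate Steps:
Z(V) = -8 - 8*V (Z(V) = (-6 - 2)*(1 + V) = -8*(1 + V) = -8 - 8*V)
u(3, 19)/Z(17) - 229/(-492) = 3/(-8 - 8*17) - 229/(-492) = 3/(-8 - 136) - 229*(-1/492) = 3/(-144) + 229/492 = 3*(-1/144) + 229/492 = -1/48 + 229/492 = 875/1968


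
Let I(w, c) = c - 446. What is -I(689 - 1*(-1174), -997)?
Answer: 1443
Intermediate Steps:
I(w, c) = -446 + c
-I(689 - 1*(-1174), -997) = -(-446 - 997) = -1*(-1443) = 1443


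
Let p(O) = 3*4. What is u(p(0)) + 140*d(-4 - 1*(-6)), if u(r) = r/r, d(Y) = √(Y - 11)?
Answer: 1 + 420*I ≈ 1.0 + 420.0*I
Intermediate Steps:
p(O) = 12
d(Y) = √(-11 + Y)
u(r) = 1
u(p(0)) + 140*d(-4 - 1*(-6)) = 1 + 140*√(-11 + (-4 - 1*(-6))) = 1 + 140*√(-11 + (-4 + 6)) = 1 + 140*√(-11 + 2) = 1 + 140*√(-9) = 1 + 140*(3*I) = 1 + 420*I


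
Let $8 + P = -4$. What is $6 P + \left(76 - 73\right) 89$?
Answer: $195$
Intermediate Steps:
$P = -12$ ($P = -8 - 4 = -12$)
$6 P + \left(76 - 73\right) 89 = 6 \left(-12\right) + \left(76 - 73\right) 89 = -72 + \left(76 - 73\right) 89 = -72 + 3 \cdot 89 = -72 + 267 = 195$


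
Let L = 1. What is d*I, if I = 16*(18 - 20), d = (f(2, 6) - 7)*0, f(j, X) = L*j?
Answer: 0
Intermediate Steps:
f(j, X) = j (f(j, X) = 1*j = j)
d = 0 (d = (2 - 7)*0 = -5*0 = 0)
I = -32 (I = 16*(-2) = -32)
d*I = 0*(-32) = 0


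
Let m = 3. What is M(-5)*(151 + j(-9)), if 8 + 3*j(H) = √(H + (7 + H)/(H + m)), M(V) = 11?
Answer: 4895/3 + 11*I*√78/9 ≈ 1631.7 + 10.794*I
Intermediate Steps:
j(H) = -8/3 + √(H + (7 + H)/(3 + H))/3 (j(H) = -8/3 + √(H + (7 + H)/(H + 3))/3 = -8/3 + √(H + (7 + H)/(3 + H))/3)
M(-5)*(151 + j(-9)) = 11*(151 + (-8/3 + √((7 - 9 - 9*(3 - 9))/(3 - 9))/3)) = 11*(151 + (-8/3 + √((7 - 9 - 9*(-6))/(-6))/3)) = 11*(151 + (-8/3 + √(-(7 - 9 + 54)/6)/3)) = 11*(151 + (-8/3 + √(-⅙*52)/3)) = 11*(151 + (-8/3 + √(-26/3)/3)) = 11*(151 + (-8/3 + (I*√78/3)/3)) = 11*(151 + (-8/3 + I*√78/9)) = 11*(445/3 + I*√78/9) = 4895/3 + 11*I*√78/9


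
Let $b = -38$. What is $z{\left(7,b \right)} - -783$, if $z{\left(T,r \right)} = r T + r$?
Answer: $479$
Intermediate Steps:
$z{\left(T,r \right)} = r + T r$ ($z{\left(T,r \right)} = T r + r = r + T r$)
$z{\left(7,b \right)} - -783 = - 38 \left(1 + 7\right) - -783 = \left(-38\right) 8 + 783 = -304 + 783 = 479$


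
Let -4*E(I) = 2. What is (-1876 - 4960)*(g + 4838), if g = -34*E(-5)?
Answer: -33188780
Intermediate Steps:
E(I) = -½ (E(I) = -¼*2 = -½)
g = 17 (g = -34*(-½) = 17)
(-1876 - 4960)*(g + 4838) = (-1876 - 4960)*(17 + 4838) = -6836*4855 = -33188780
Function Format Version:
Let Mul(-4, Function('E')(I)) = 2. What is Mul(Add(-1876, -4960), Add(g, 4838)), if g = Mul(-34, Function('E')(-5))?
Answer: -33188780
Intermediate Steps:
Function('E')(I) = Rational(-1, 2) (Function('E')(I) = Mul(Rational(-1, 4), 2) = Rational(-1, 2))
g = 17 (g = Mul(-34, Rational(-1, 2)) = 17)
Mul(Add(-1876, -4960), Add(g, 4838)) = Mul(Add(-1876, -4960), Add(17, 4838)) = Mul(-6836, 4855) = -33188780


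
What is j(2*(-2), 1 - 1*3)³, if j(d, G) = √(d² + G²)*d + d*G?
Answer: 8192 - 4096*√5 ≈ -966.93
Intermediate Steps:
j(d, G) = G*d + d*√(G² + d²) (j(d, G) = √(G² + d²)*d + G*d = d*√(G² + d²) + G*d = G*d + d*√(G² + d²))
j(2*(-2), 1 - 1*3)³ = ((2*(-2))*((1 - 1*3) + √((1 - 1*3)² + (2*(-2))²)))³ = (-4*((1 - 3) + √((1 - 3)² + (-4)²)))³ = (-4*(-2 + √((-2)² + 16)))³ = (-4*(-2 + √(4 + 16)))³ = (-4*(-2 + √20))³ = (-4*(-2 + 2*√5))³ = (8 - 8*√5)³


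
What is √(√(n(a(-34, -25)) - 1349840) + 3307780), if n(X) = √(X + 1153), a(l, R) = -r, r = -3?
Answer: √(3307780 + I*√1349806) ≈ 1818.7 + 0.319*I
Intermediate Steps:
a(l, R) = 3 (a(l, R) = -1*(-3) = 3)
n(X) = √(1153 + X)
√(√(n(a(-34, -25)) - 1349840) + 3307780) = √(√(√(1153 + 3) - 1349840) + 3307780) = √(√(√1156 - 1349840) + 3307780) = √(√(34 - 1349840) + 3307780) = √(√(-1349806) + 3307780) = √(I*√1349806 + 3307780) = √(3307780 + I*√1349806)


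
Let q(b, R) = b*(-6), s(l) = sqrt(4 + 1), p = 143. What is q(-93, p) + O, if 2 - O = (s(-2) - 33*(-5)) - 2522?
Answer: 2917 - sqrt(5) ≈ 2914.8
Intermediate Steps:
s(l) = sqrt(5)
q(b, R) = -6*b
O = 2359 - sqrt(5) (O = 2 - ((sqrt(5) - 33*(-5)) - 2522) = 2 - ((sqrt(5) + 165) - 2522) = 2 - ((165 + sqrt(5)) - 2522) = 2 - (-2357 + sqrt(5)) = 2 + (2357 - sqrt(5)) = 2359 - sqrt(5) ≈ 2356.8)
q(-93, p) + O = -6*(-93) + (2359 - sqrt(5)) = 558 + (2359 - sqrt(5)) = 2917 - sqrt(5)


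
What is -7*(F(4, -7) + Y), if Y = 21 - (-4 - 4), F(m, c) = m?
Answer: -231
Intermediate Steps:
Y = 29 (Y = 21 - 1*(-8) = 21 + 8 = 29)
-7*(F(4, -7) + Y) = -7*(4 + 29) = -7*33 = -231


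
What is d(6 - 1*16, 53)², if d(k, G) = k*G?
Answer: 280900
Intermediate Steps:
d(k, G) = G*k
d(6 - 1*16, 53)² = (53*(6 - 1*16))² = (53*(6 - 16))² = (53*(-10))² = (-530)² = 280900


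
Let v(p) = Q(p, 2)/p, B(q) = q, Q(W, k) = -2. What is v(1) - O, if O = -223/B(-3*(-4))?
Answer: 199/12 ≈ 16.583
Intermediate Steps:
v(p) = -2/p
O = -223/12 (O = -223/((-3*(-4))) = -223/12 ≈ -18.583)
v(1) - O = -2/1 - 1*(-223/12) = -2*1 + 223/12 = -2 + 223/12 = 199/12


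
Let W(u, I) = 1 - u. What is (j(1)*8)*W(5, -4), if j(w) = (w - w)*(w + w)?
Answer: 0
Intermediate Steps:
j(w) = 0 (j(w) = 0*(2*w) = 0)
(j(1)*8)*W(5, -4) = (0*8)*(1 - 1*5) = 0*(1 - 5) = 0*(-4) = 0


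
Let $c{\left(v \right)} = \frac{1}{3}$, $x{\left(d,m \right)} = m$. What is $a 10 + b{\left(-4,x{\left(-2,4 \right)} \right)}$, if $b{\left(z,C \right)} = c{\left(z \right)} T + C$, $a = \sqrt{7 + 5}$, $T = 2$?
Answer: $\frac{14}{3} + 20 \sqrt{3} \approx 39.308$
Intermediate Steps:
$c{\left(v \right)} = \frac{1}{3}$
$a = 2 \sqrt{3}$ ($a = \sqrt{12} = 2 \sqrt{3} \approx 3.4641$)
$b{\left(z,C \right)} = \frac{2}{3} + C$ ($b{\left(z,C \right)} = \frac{1}{3} \cdot 2 + C = \frac{2}{3} + C$)
$a 10 + b{\left(-4,x{\left(-2,4 \right)} \right)} = 2 \sqrt{3} \cdot 10 + \left(\frac{2}{3} + 4\right) = 20 \sqrt{3} + \frac{14}{3} = \frac{14}{3} + 20 \sqrt{3}$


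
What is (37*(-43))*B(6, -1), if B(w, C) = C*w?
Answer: 9546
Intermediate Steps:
(37*(-43))*B(6, -1) = (37*(-43))*(-1*6) = -1591*(-6) = 9546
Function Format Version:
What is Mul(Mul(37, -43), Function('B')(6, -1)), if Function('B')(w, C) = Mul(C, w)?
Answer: 9546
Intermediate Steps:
Mul(Mul(37, -43), Function('B')(6, -1)) = Mul(Mul(37, -43), Mul(-1, 6)) = Mul(-1591, -6) = 9546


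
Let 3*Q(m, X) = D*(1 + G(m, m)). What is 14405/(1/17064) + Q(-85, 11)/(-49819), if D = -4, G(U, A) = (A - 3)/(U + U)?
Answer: 1040897670535972/4234615 ≈ 2.4581e+8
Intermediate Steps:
G(U, A) = (-3 + A)/(2*U) (G(U, A) = (-3 + A)/((2*U)) = (-3 + A)*(1/(2*U)) = (-3 + A)/(2*U))
Q(m, X) = -4/3 - 2*(-3 + m)/(3*m) (Q(m, X) = (-4*(1 + (-3 + m)/(2*m)))/3 = (-4 - 2*(-3 + m)/m)/3 = -4/3 - 2*(-3 + m)/(3*m))
14405/(1/17064) + Q(-85, 11)/(-49819) = 14405/(1/17064) + (-2 + 2/(-85))/(-49819) = 14405/(1/17064) + (-2 + 2*(-1/85))*(-1/49819) = 14405*17064 + (-2 - 2/85)*(-1/49819) = 245806920 - 172/85*(-1/49819) = 245806920 + 172/4234615 = 1040897670535972/4234615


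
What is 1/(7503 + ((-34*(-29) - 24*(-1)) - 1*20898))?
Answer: -1/12385 ≈ -8.0743e-5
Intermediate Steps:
1/(7503 + ((-34*(-29) - 24*(-1)) - 1*20898)) = 1/(7503 + ((986 + 24) - 20898)) = 1/(7503 + (1010 - 20898)) = 1/(7503 - 19888) = 1/(-12385) = -1/12385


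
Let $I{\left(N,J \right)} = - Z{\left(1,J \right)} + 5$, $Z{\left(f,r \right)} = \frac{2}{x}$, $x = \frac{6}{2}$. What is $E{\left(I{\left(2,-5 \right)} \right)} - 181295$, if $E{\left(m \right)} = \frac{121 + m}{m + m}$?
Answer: $- \frac{2356647}{13} \approx -1.8128 \cdot 10^{5}$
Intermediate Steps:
$x = 3$ ($x = 6 \cdot \frac{1}{2} = 3$)
$Z{\left(f,r \right)} = \frac{2}{3}$
$I{\left(N,J \right)} = \frac{13}{3}$ ($I{\left(N,J \right)} = \left(-1\right) \frac{2}{3} + 5 = - \frac{2}{3} + 5 = \frac{13}{3}$)
$E{\left(m \right)} = \frac{121 + m}{2 m}$
$E{\left(I{\left(2,-5 \right)} \right)} - 181295 = \frac{121 + \frac{13}{3}}{2 \cdot \frac{13}{3}} - 181295 = \frac{1}{2} \cdot \frac{3}{13} \cdot \frac{376}{3} - 181295 = \frac{188}{13} - 181295 = - \frac{2356647}{13}$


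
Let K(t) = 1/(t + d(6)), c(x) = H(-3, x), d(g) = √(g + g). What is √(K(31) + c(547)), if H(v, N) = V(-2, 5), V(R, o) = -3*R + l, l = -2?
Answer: √(125 + 8*√3)/√(31 + 2*√3) ≈ 2.0072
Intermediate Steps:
V(R, o) = -2 - 3*R (V(R, o) = -3*R - 2 = -2 - 3*R)
H(v, N) = 4 (H(v, N) = -2 - 3*(-2) = -2 + 6 = 4)
d(g) = √2*√g (d(g) = √(2*g) = √2*√g)
c(x) = 4
K(t) = 1/(t + 2*√3) (K(t) = 1/(t + √2*√6) = 1/(t + 2*√3))
√(K(31) + c(547)) = √(1/(31 + 2*√3) + 4) = √(4 + 1/(31 + 2*√3))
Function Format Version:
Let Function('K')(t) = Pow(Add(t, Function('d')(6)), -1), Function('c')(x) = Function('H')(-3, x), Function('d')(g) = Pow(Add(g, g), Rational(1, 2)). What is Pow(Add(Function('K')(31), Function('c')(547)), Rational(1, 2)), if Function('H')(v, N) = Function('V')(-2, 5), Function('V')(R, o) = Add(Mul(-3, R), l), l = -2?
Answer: Mul(Pow(Add(31, Mul(2, Pow(3, Rational(1, 2)))), Rational(-1, 2)), Pow(Add(125, Mul(8, Pow(3, Rational(1, 2)))), Rational(1, 2))) ≈ 2.0072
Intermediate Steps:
Function('V')(R, o) = Add(-2, Mul(-3, R)) (Function('V')(R, o) = Add(Mul(-3, R), -2) = Add(-2, Mul(-3, R)))
Function('H')(v, N) = 4 (Function('H')(v, N) = Add(-2, Mul(-3, -2)) = Add(-2, 6) = 4)
Function('d')(g) = Mul(Pow(2, Rational(1, 2)), Pow(g, Rational(1, 2))) (Function('d')(g) = Pow(Mul(2, g), Rational(1, 2)) = Mul(Pow(2, Rational(1, 2)), Pow(g, Rational(1, 2))))
Function('c')(x) = 4
Function('K')(t) = Pow(Add(t, Mul(2, Pow(3, Rational(1, 2)))), -1) (Function('K')(t) = Pow(Add(t, Mul(Pow(2, Rational(1, 2)), Pow(6, Rational(1, 2)))), -1) = Pow(Add(t, Mul(2, Pow(3, Rational(1, 2)))), -1))
Pow(Add(Function('K')(31), Function('c')(547)), Rational(1, 2)) = Pow(Add(Pow(Add(31, Mul(2, Pow(3, Rational(1, 2)))), -1), 4), Rational(1, 2)) = Pow(Add(4, Pow(Add(31, Mul(2, Pow(3, Rational(1, 2)))), -1)), Rational(1, 2))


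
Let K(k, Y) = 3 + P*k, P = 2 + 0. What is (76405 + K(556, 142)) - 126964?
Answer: -49444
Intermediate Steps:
P = 2
K(k, Y) = 3 + 2*k
(76405 + K(556, 142)) - 126964 = (76405 + (3 + 2*556)) - 126964 = (76405 + (3 + 1112)) - 126964 = (76405 + 1115) - 126964 = 77520 - 126964 = -49444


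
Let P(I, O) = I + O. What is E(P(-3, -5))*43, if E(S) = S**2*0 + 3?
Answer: 129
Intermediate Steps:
E(S) = 3 (E(S) = 0 + 3 = 3)
E(P(-3, -5))*43 = 3*43 = 129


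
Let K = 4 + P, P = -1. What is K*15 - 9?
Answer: 36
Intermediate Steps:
K = 3 (K = 4 - 1 = 3)
K*15 - 9 = 3*15 - 9 = 45 - 9 = 36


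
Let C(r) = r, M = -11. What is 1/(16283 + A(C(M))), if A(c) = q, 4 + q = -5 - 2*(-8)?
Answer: 1/16290 ≈ 6.1387e-5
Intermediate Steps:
q = 7 (q = -4 + (-5 - 2*(-8)) = -4 + (-5 + 16) = -4 + 11 = 7)
A(c) = 7
1/(16283 + A(C(M))) = 1/(16283 + 7) = 1/16290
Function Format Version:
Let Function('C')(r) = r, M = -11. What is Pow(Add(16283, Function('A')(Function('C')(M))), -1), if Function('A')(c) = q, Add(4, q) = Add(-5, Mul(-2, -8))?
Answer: Rational(1, 16290) ≈ 6.1387e-5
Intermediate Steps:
q = 7 (q = Add(-4, Add(-5, Mul(-2, -8))) = Add(-4, Add(-5, 16)) = Add(-4, 11) = 7)
Function('A')(c) = 7
Pow(Add(16283, Function('A')(Function('C')(M))), -1) = Pow(Add(16283, 7), -1) = Pow(16290, -1) = Rational(1, 16290)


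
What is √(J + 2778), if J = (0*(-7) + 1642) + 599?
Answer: √5019 ≈ 70.845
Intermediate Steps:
J = 2241 (J = (0 + 1642) + 599 = 1642 + 599 = 2241)
√(J + 2778) = √(2241 + 2778) = √5019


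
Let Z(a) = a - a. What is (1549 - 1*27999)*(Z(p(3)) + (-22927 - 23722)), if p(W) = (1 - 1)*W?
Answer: 1233866050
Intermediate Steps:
p(W) = 0 (p(W) = 0*W = 0)
Z(a) = 0
(1549 - 1*27999)*(Z(p(3)) + (-22927 - 23722)) = (1549 - 1*27999)*(0 + (-22927 - 23722)) = (1549 - 27999)*(0 - 46649) = -26450*(-46649) = 1233866050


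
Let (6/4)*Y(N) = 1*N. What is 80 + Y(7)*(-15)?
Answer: 10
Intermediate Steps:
Y(N) = 2*N/3 (Y(N) = 2*(1*N)/3 = 2*N/3)
80 + Y(7)*(-15) = 80 + ((⅔)*7)*(-15) = 80 + (14/3)*(-15) = 80 - 70 = 10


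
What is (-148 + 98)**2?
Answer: 2500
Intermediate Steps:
(-148 + 98)**2 = (-50)**2 = 2500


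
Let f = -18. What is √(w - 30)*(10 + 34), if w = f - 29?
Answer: 44*I*√77 ≈ 386.1*I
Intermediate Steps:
w = -47 (w = -18 - 29 = -47)
√(w - 30)*(10 + 34) = √(-47 - 30)*(10 + 34) = √(-77)*44 = (I*√77)*44 = 44*I*√77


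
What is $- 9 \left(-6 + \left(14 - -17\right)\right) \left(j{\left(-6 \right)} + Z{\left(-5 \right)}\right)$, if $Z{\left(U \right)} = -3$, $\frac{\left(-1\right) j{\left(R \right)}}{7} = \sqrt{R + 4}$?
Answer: $675 + 1575 i \sqrt{2} \approx 675.0 + 2227.4 i$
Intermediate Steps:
$j{\left(R \right)} = - 7 \sqrt{4 + R}$ ($j{\left(R \right)} = - 7 \sqrt{R + 4} = - 7 \sqrt{4 + R}$)
$- 9 \left(-6 + \left(14 - -17\right)\right) \left(j{\left(-6 \right)} + Z{\left(-5 \right)}\right) = - 9 \left(-6 + \left(14 - -17\right)\right) \left(- 7 \sqrt{4 - 6} - 3\right) = - 9 \left(-6 + \left(14 + 17\right)\right) \left(- 7 \sqrt{-2} - 3\right) = - 9 \left(-6 + 31\right) \left(- 7 i \sqrt{2} - 3\right) = - 9 \cdot 25 \left(- 7 i \sqrt{2} - 3\right) = - 9 \cdot 25 \left(-3 - 7 i \sqrt{2}\right) = - 9 \left(-75 - 175 i \sqrt{2}\right) = 675 + 1575 i \sqrt{2}$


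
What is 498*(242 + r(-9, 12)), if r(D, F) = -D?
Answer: 124998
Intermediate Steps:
498*(242 + r(-9, 12)) = 498*(242 - 1*(-9)) = 498*(242 + 9) = 498*251 = 124998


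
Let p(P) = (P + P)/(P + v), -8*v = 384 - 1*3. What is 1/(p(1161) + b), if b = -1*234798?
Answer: -2969/697109070 ≈ -4.2590e-6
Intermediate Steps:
b = -234798
v = -381/8 (v = -(384 - 1*3)/8 = -(384 - 3)/8 = -⅛*381 = -381/8 ≈ -47.625)
p(P) = 2*P/(-381/8 + P) (p(P) = (P + P)/(P - 381/8) = (2*P)/(-381/8 + P) = 2*P/(-381/8 + P))
1/(p(1161) + b) = 1/(16*1161/(-381 + 8*1161) - 234798) = 1/(16*1161/(-381 + 9288) - 234798) = 1/(16*1161/8907 - 234798) = 1/(16*1161*(1/8907) - 234798) = 1/(6192/2969 - 234798) = 1/(-697109070/2969) = -2969/697109070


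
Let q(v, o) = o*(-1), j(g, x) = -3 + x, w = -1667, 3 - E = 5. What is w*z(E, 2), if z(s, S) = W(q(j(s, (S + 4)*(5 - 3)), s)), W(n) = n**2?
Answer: -6668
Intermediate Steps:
E = -2 (E = 3 - 1*5 = 3 - 5 = -2)
q(v, o) = -o
z(s, S) = s**2 (z(s, S) = (-s)**2 = s**2)
w*z(E, 2) = -1667*(-2)**2 = -1667*4 = -6668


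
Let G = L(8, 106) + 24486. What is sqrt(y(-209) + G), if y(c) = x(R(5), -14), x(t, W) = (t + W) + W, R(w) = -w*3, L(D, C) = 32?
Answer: 5*sqrt(979) ≈ 156.44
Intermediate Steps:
G = 24518 (G = 32 + 24486 = 24518)
R(w) = -3*w
x(t, W) = t + 2*W (x(t, W) = (W + t) + W = t + 2*W)
y(c) = -43 (y(c) = -3*5 + 2*(-14) = -15 - 28 = -43)
sqrt(y(-209) + G) = sqrt(-43 + 24518) = sqrt(24475) = 5*sqrt(979)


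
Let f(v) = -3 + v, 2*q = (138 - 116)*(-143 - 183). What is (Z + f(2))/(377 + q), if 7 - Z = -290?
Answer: -296/3209 ≈ -0.092241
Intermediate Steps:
q = -3586 (q = ((138 - 116)*(-143 - 183))/2 = (22*(-326))/2 = (1/2)*(-7172) = -3586)
Z = 297 (Z = 7 - 1*(-290) = 7 + 290 = 297)
(Z + f(2))/(377 + q) = (297 + (-3 + 2))/(377 - 3586) = (297 - 1)/(-3209) = 296*(-1/3209) = -296/3209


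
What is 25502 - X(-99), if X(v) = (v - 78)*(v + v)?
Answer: -9544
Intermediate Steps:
X(v) = 2*v*(-78 + v) (X(v) = (-78 + v)*(2*v) = 2*v*(-78 + v))
25502 - X(-99) = 25502 - 2*(-99)*(-78 - 99) = 25502 - 2*(-99)*(-177) = 25502 - 1*35046 = 25502 - 35046 = -9544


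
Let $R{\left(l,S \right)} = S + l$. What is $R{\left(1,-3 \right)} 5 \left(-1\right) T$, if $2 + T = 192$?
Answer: $1900$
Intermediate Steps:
$T = 190$ ($T = -2 + 192 = 190$)
$R{\left(1,-3 \right)} 5 \left(-1\right) T = \left(-3 + 1\right) 5 \left(-1\right) 190 = \left(-2\right) 5 \left(-1\right) 190 = \left(-10\right) \left(-1\right) 190 = 10 \cdot 190 = 1900$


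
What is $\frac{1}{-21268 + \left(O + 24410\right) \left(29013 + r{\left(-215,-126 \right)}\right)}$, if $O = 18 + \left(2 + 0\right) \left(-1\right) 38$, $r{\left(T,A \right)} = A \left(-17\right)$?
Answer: $\frac{1}{758665292} \approx 1.3181 \cdot 10^{-9}$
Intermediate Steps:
$r{\left(T,A \right)} = - 17 A$
$O = -58$ ($O = 18 + 2 \left(-1\right) 38 = 18 - 76 = -58$)
$\frac{1}{-21268 + \left(O + 24410\right) \left(29013 + r{\left(-215,-126 \right)}\right)} = \frac{1}{-21268 + \left(-58 + 24410\right) \left(29013 - -2142\right)} = \frac{1}{-21268 + 24352 \left(29013 + 2142\right)} = \frac{1}{-21268 + 24352 \cdot 31155} = \frac{1}{-21268 + 758686560} = \frac{1}{758665292}$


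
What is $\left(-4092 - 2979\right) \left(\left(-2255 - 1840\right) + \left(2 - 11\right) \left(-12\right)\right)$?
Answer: $28192077$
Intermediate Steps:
$\left(-4092 - 2979\right) \left(\left(-2255 - 1840\right) + \left(2 - 11\right) \left(-12\right)\right) = - 7071 \left(-4095 - -108\right) = - 7071 \left(-4095 + 108\right) = \left(-7071\right) \left(-3987\right) = 28192077$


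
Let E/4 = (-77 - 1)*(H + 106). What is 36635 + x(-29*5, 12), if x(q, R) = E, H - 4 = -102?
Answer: 34139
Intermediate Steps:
H = -98 (H = 4 - 102 = -98)
E = -2496 (E = 4*((-77 - 1)*(-98 + 106)) = 4*(-78*8) = 4*(-624) = -2496)
x(q, R) = -2496
36635 + x(-29*5, 12) = 36635 - 2496 = 34139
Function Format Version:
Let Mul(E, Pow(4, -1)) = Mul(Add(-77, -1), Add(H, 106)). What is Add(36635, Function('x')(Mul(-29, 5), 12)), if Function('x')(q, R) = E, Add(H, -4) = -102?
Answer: 34139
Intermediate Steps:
H = -98 (H = Add(4, -102) = -98)
E = -2496 (E = Mul(4, Mul(Add(-77, -1), Add(-98, 106))) = Mul(4, Mul(-78, 8)) = Mul(4, -624) = -2496)
Function('x')(q, R) = -2496
Add(36635, Function('x')(Mul(-29, 5), 12)) = Add(36635, -2496) = 34139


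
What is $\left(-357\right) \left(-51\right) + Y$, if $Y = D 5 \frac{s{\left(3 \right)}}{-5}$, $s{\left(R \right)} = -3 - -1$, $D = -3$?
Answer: $18201$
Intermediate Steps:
$s{\left(R \right)} = -2$ ($s{\left(R \right)} = -3 + 1 = -2$)
$Y = -6$ ($Y = \left(-3\right) 5 \left(- \frac{2}{-5}\right) = - 15 \left(\left(-2\right) \left(- \frac{1}{5}\right)\right) = \left(-15\right) \frac{2}{5} = -6$)
$\left(-357\right) \left(-51\right) + Y = \left(-357\right) \left(-51\right) - 6 = 18207 - 6 = 18201$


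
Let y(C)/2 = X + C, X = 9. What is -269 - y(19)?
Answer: -325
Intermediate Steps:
y(C) = 18 + 2*C (y(C) = 2*(9 + C) = 18 + 2*C)
-269 - y(19) = -269 - (18 + 2*19) = -269 - (18 + 38) = -269 - 1*56 = -269 - 56 = -325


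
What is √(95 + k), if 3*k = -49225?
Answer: 2*I*√36705/3 ≈ 127.72*I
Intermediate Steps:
k = -49225/3 (k = (⅓)*(-49225) = -49225/3 ≈ -16408.)
√(95 + k) = √(95 - 49225/3) = √(-48940/3) = 2*I*√36705/3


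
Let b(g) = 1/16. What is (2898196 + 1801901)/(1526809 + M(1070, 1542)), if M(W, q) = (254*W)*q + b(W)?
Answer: 75201552/6729785105 ≈ 0.011174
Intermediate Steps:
b(g) = 1/16
M(W, q) = 1/16 + 254*W*q (M(W, q) = (254*W)*q + 1/16 = 254*W*q + 1/16 = 1/16 + 254*W*q)
(2898196 + 1801901)/(1526809 + M(1070, 1542)) = (2898196 + 1801901)/(1526809 + (1/16 + 254*1070*1542)) = 4700097/(1526809 + (1/16 + 419084760)) = 4700097/(1526809 + 6705356161/16) = 4700097/(6729785105/16) = 4700097*(16/6729785105) = 75201552/6729785105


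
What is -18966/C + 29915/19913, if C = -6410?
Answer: 284712554/63821165 ≈ 4.4611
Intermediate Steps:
-18966/C + 29915/19913 = -18966/(-6410) + 29915/19913 = -18966*(-1/6410) + 29915*(1/19913) = 9483/3205 + 29915/19913 = 284712554/63821165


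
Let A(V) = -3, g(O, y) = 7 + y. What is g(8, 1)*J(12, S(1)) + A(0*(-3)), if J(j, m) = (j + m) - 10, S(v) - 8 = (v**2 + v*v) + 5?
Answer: 133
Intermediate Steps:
S(v) = 13 + 2*v**2 (S(v) = 8 + ((v**2 + v*v) + 5) = 8 + ((v**2 + v**2) + 5) = 8 + (2*v**2 + 5) = 8 + (5 + 2*v**2) = 13 + 2*v**2)
J(j, m) = -10 + j + m
g(8, 1)*J(12, S(1)) + A(0*(-3)) = (7 + 1)*(-10 + 12 + (13 + 2*1**2)) - 3 = 8*(-10 + 12 + (13 + 2*1)) - 3 = 8*(-10 + 12 + (13 + 2)) - 3 = 8*(-10 + 12 + 15) - 3 = 8*17 - 3 = 136 - 3 = 133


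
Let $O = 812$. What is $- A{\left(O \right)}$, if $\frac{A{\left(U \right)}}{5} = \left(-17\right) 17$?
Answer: $1445$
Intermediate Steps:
$A{\left(U \right)} = -1445$ ($A{\left(U \right)} = 5 \left(\left(-17\right) 17\right) = 5 \left(-289\right) = -1445$)
$- A{\left(O \right)} = \left(-1\right) \left(-1445\right) = 1445$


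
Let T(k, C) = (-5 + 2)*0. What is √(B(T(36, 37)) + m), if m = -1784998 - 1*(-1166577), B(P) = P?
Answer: I*√618421 ≈ 786.4*I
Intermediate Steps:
T(k, C) = 0 (T(k, C) = -3*0 = 0)
m = -618421 (m = -1784998 + 1166577 = -618421)
√(B(T(36, 37)) + m) = √(0 - 618421) = √(-618421) = I*√618421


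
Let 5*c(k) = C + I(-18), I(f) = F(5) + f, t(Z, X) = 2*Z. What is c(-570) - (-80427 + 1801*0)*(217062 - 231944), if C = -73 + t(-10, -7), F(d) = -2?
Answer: -5984573183/5 ≈ -1.1969e+9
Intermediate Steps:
I(f) = -2 + f
C = -93 (C = -73 + 2*(-10) = -73 - 20 = -93)
c(k) = -113/5 (c(k) = (-93 + (-2 - 18))/5 = (-93 - 20)/5 = (⅕)*(-113) = -113/5)
c(-570) - (-80427 + 1801*0)*(217062 - 231944) = -113/5 - (-80427 + 1801*0)*(217062 - 231944) = -113/5 - (-80427 + 0)*(-14882) = -113/5 - (-80427)*(-14882) = -113/5 - 1*1196914614 = -113/5 - 1196914614 = -5984573183/5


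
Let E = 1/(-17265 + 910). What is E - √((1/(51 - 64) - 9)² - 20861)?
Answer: -1/16355 - 7*I*√71665/13 ≈ -6.1143e-5 - 144.15*I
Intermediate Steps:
E = -1/16355 (E = 1/(-16355) = -1/16355 ≈ -6.1143e-5)
E - √((1/(51 - 64) - 9)² - 20861) = -1/16355 - √((1/(51 - 64) - 9)² - 20861) = -1/16355 - √((1/(-13) - 9)² - 20861) = -1/16355 - √((-1/13 - 9)² - 20861) = -1/16355 - √((-118/13)² - 20861) = -1/16355 - √(13924/169 - 20861) = -1/16355 - √(-3511585/169) = -1/16355 - 7*I*√71665/13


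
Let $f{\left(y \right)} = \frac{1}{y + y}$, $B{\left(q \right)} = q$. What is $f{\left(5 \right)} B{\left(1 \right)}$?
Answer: $\frac{1}{10} \approx 0.1$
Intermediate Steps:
$f{\left(y \right)} = \frac{1}{2 y}$
$f{\left(5 \right)} B{\left(1 \right)} = \frac{1}{2 \cdot 5} \cdot 1 = \frac{1}{2} \cdot \frac{1}{5} \cdot 1 = \frac{1}{10} \cdot 1 = \frac{1}{10}$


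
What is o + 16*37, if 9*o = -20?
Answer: 5308/9 ≈ 589.78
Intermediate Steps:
o = -20/9 (o = (⅑)*(-20) = -20/9 ≈ -2.2222)
o + 16*37 = -20/9 + 16*37 = -20/9 + 592 = 5308/9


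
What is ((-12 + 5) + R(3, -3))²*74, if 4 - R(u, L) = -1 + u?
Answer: 1850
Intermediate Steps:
R(u, L) = 5 - u (R(u, L) = 4 - (-1 + u) = 4 + (1 - u) = 5 - u)
((-12 + 5) + R(3, -3))²*74 = ((-12 + 5) + (5 - 1*3))²*74 = (-7 + (5 - 3))²*74 = (-7 + 2)²*74 = (-5)²*74 = 25*74 = 1850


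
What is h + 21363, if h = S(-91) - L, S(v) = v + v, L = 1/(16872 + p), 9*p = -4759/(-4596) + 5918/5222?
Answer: 38596562731781377/1822225713601 ≈ 21181.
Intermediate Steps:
p = 26025313/108001404 (p = (-4759/(-4596) + 5918/5222)/9 = (-4759*(-1/4596) + 5918*(1/5222))/9 = (4759/4596 + 2959/2611)/9 = (⅑)*(26025313/12000156) = 26025313/108001404 ≈ 0.24097)
L = 108001404/1822225713601 (L = 1/(16872 + 26025313/108001404) = 1/(1822225713601/108001404) = 108001404/1822225713601 ≈ 5.9269e-5)
S(v) = 2*v
h = -331645187876786/1822225713601 (h = 2*(-91) - 1*108001404/1822225713601 = -182 - 108001404/1822225713601 = -331645187876786/1822225713601 ≈ -182.00)
h + 21363 = -331645187876786/1822225713601 + 21363 = 38596562731781377/1822225713601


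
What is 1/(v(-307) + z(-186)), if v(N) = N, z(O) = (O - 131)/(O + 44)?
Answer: -142/43277 ≈ -0.0032812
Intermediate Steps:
z(O) = (-131 + O)/(44 + O)
1/(v(-307) + z(-186)) = 1/(-307 + (-131 - 186)/(44 - 186)) = 1/(-307 - 317/(-142)) = 1/(-307 - 1/142*(-317)) = 1/(-307 + 317/142) = 1/(-43277/142) = -142/43277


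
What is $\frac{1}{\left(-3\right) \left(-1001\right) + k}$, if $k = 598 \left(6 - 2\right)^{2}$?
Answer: $\frac{1}{12571} \approx 7.9548 \cdot 10^{-5}$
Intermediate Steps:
$k = 9568$ ($k = 598 \cdot 4^{2} = 598 \cdot 16 = 9568$)
$\frac{1}{\left(-3\right) \left(-1001\right) + k} = \frac{1}{\left(-3\right) \left(-1001\right) + 9568} = \frac{1}{3003 + 9568} = \frac{1}{12571}$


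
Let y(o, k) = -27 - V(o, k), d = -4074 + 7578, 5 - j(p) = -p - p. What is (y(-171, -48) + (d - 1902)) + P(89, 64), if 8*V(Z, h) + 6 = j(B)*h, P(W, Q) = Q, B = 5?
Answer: 6919/4 ≈ 1729.8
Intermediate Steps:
j(p) = 5 + 2*p (j(p) = 5 - (-p - p) = 5 - (-2)*p = 5 + 2*p)
d = 3504
V(Z, h) = -¾ + 15*h/8 (V(Z, h) = -¾ + ((5 + 2*5)*h)/8 = -¾ + ((5 + 10)*h)/8 = -¾ + (15*h)/8 = -¾ + 15*h/8)
y(o, k) = -105/4 - 15*k/8 (y(o, k) = -27 - (-¾ + 15*k/8) = -27 + (¾ - 15*k/8) = -105/4 - 15*k/8)
(y(-171, -48) + (d - 1902)) + P(89, 64) = ((-105/4 - 15/8*(-48)) + (3504 - 1902)) + 64 = ((-105/4 + 90) + 1602) + 64 = (255/4 + 1602) + 64 = 6663/4 + 64 = 6919/4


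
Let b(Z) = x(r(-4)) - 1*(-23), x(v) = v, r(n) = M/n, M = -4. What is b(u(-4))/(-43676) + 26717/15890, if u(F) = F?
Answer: 291627583/173502910 ≈ 1.6808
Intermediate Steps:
r(n) = -4/n
b(Z) = 24 (b(Z) = -4/(-4) - 1*(-23) = -4*(-¼) + 23 = 1 + 23 = 24)
b(u(-4))/(-43676) + 26717/15890 = 24/(-43676) + 26717/15890 = 24*(-1/43676) + 26717*(1/15890) = -6/10919 + 26717/15890 = 291627583/173502910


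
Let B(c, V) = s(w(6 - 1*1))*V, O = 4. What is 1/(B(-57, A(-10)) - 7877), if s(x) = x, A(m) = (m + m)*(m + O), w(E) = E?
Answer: -1/7277 ≈ -0.00013742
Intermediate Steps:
A(m) = 2*m*(4 + m) (A(m) = (m + m)*(m + 4) = (2*m)*(4 + m) = 2*m*(4 + m))
B(c, V) = 5*V (B(c, V) = (6 - 1*1)*V = (6 - 1)*V = 5*V)
1/(B(-57, A(-10)) - 7877) = 1/(5*(2*(-10)*(4 - 10)) - 7877) = 1/(5*(2*(-10)*(-6)) - 7877) = 1/(5*120 - 7877) = 1/(600 - 7877) = 1/(-7277) = -1/7277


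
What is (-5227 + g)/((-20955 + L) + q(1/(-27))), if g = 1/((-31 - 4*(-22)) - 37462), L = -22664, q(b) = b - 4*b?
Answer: 879821712/7342040425 ≈ 0.11983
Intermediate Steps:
q(b) = -3*b
g = -1/37405 (g = 1/((-31 + 88) - 37462) = 1/(57 - 37462) = 1/(-37405) = -1/37405 ≈ -2.6734e-5)
(-5227 + g)/((-20955 + L) + q(1/(-27))) = (-5227 - 1/37405)/((-20955 - 22664) - 3/(-27)) = -195515936/(37405*(-43619 - 3*(-1/27))) = -195515936/(37405*(-43619 + 1/9)) = -195515936/(37405*(-392570/9)) = -195515936/37405*(-9/392570) = 879821712/7342040425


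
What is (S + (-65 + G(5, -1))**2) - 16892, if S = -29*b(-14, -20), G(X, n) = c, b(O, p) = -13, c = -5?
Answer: -11615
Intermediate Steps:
G(X, n) = -5
S = 377 (S = -29*(-13) = 377)
(S + (-65 + G(5, -1))**2) - 16892 = (377 + (-65 - 5)**2) - 16892 = (377 + (-70)**2) - 16892 = (377 + 4900) - 16892 = 5277 - 16892 = -11615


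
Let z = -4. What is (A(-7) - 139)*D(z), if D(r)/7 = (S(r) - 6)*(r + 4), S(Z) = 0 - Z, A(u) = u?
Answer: 0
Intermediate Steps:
S(Z) = -Z
D(r) = 7*(-6 - r)*(4 + r) (D(r) = 7*((-r - 6)*(r + 4)) = 7*((-6 - r)*(4 + r)) = 7*(-6 - r)*(4 + r))
(A(-7) - 139)*D(z) = (-7 - 139)*(-168 - 70*(-4) - 7*(-4)²) = -146*(-168 + 280 - 7*16) = -146*(-168 + 280 - 112) = -146*0 = 0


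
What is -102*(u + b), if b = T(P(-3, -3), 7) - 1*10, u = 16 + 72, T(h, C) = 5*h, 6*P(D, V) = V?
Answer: -7701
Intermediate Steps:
P(D, V) = V/6
u = 88
b = -25/2 (b = 5*((1/6)*(-3)) - 1*10 = 5*(-1/2) - 10 = -5/2 - 10 = -25/2 ≈ -12.500)
-102*(u + b) = -102*(88 - 25/2) = -102*151/2 = -7701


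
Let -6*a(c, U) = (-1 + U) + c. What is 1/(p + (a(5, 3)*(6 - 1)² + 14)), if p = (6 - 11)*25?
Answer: -6/841 ≈ -0.0071344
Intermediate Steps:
a(c, U) = ⅙ - U/6 - c/6 (a(c, U) = -((-1 + U) + c)/6 = -(-1 + U + c)/6 = ⅙ - U/6 - c/6)
p = -125 (p = -5*25 = -125)
1/(p + (a(5, 3)*(6 - 1)² + 14)) = 1/(-125 + ((⅙ - ⅙*3 - ⅙*5)*(6 - 1)² + 14)) = 1/(-125 + ((⅙ - ½ - ⅚)*5² + 14)) = 1/(-125 + (-7/6*25 + 14)) = 1/(-125 + (-175/6 + 14)) = 1/(-125 - 91/6) = 1/(-841/6) = -6/841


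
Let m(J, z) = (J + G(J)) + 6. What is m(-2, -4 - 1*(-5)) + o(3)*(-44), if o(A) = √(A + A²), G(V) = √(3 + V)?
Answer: 5 - 88*√3 ≈ -147.42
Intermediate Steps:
m(J, z) = 6 + J + √(3 + J) (m(J, z) = (J + √(3 + J)) + 6 = 6 + J + √(3 + J))
m(-2, -4 - 1*(-5)) + o(3)*(-44) = (6 - 2 + √(3 - 2)) + √(3*(1 + 3))*(-44) = (6 - 2 + √1) + √(3*4)*(-44) = (6 - 2 + 1) + √12*(-44) = 5 + (2*√3)*(-44) = 5 - 88*√3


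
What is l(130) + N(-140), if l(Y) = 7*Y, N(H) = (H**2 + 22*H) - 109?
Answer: 17321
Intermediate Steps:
N(H) = -109 + H**2 + 22*H
l(130) + N(-140) = 7*130 + (-109 + (-140)**2 + 22*(-140)) = 910 + (-109 + 19600 - 3080) = 910 + 16411 = 17321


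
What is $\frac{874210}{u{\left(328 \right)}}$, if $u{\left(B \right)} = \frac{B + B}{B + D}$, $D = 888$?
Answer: $\frac{66439960}{41} \approx 1.6205 \cdot 10^{6}$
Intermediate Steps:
$u{\left(B \right)} = \frac{2 B}{888 + B}$ ($u{\left(B \right)} = \frac{B + B}{B + 888} = \frac{2 B}{888 + B}$)
$\frac{874210}{u{\left(328 \right)}} = \frac{874210}{2 \cdot 328 \frac{1}{888 + 328}} = \frac{874210}{2 \cdot 328 \cdot \frac{1}{1216}} = \frac{874210}{\frac{41}{76}} = 874210 \cdot \frac{76}{41} = \frac{66439960}{41}$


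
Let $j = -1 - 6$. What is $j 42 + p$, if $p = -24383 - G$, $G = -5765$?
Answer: $-18912$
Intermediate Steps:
$j = -7$ ($j = -1 - 6 = -7$)
$p = -18618$ ($p = -24383 - -5765 = -24383 + 5765 = -18618$)
$j 42 + p = \left(-7\right) 42 - 18618 = -294 - 18618 = -18912$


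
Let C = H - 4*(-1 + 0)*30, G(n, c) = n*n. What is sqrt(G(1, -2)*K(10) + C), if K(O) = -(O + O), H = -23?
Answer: sqrt(77) ≈ 8.7750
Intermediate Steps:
G(n, c) = n**2
K(O) = -2*O
C = 97 (C = -23 - 4*(-1 + 0)*30 = -23 - 4*(-1)*30 = -23 + 4*30 = -23 + 120 = 97)
sqrt(G(1, -2)*K(10) + C) = sqrt(1**2*(-2*10) + 97) = sqrt(1*(-20) + 97) = sqrt(-20 + 97) = sqrt(77)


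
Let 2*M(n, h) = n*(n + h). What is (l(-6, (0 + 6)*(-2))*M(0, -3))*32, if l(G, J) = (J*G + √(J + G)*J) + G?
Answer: 0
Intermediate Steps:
l(G, J) = G + G*J + J*√(G + J) (l(G, J) = (G*J + √(G + J)*J) + G = (G*J + J*√(G + J)) + G = G + G*J + J*√(G + J))
M(n, h) = n*(h + n)/2 (M(n, h) = (n*(n + h))/2 = (n*(h + n))/2 = n*(h + n)/2)
(l(-6, (0 + 6)*(-2))*M(0, -3))*32 = ((-6 - 6*(0 + 6)*(-2) + ((0 + 6)*(-2))*√(-6 + (0 + 6)*(-2)))*((½)*0*(-3 + 0)))*32 = ((-6 - 36*(-2) + (6*(-2))*√(-6 + 6*(-2)))*((½)*0*(-3)))*32 = ((-6 - 6*(-12) - 12*√(-6 - 12))*0)*32 = ((-6 + 72 - 36*I*√2)*0)*32 = ((66 - 36*I*√2)*0)*32 = 0*32 = 0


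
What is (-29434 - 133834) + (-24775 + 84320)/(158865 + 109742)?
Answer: -43854868131/268607 ≈ -1.6327e+5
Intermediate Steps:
(-29434 - 133834) + (-24775 + 84320)/(158865 + 109742) = -163268 + 59545/268607 = -43854868131/268607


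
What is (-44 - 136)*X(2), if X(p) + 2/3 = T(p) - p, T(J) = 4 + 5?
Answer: -1140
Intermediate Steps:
T(J) = 9
X(p) = 25/3 - p (X(p) = -⅔ + (9 - p) = 25/3 - p)
(-44 - 136)*X(2) = (-44 - 136)*(25/3 - 1*2) = -180*(25/3 - 2) = -180*19/3 = -1140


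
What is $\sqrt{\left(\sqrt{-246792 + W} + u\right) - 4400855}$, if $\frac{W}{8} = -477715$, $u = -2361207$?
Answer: $\sqrt{-6762062 + 4 i \sqrt{254282}} \approx 0.39 + 2600.4 i$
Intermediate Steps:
$W = -3821720$ ($W = 8 \left(-477715\right) = -3821720$)
$\sqrt{\left(\sqrt{-246792 + W} + u\right) - 4400855} = \sqrt{\left(\sqrt{-246792 - 3821720} - 2361207\right) - 4400855} = \sqrt{\left(\sqrt{-4068512} - 2361207\right) - 4400855} = \sqrt{\left(4 i \sqrt{254282} - 2361207\right) - 4400855} = \sqrt{\left(-2361207 + 4 i \sqrt{254282}\right) - 4400855} = \sqrt{-6762062 + 4 i \sqrt{254282}}$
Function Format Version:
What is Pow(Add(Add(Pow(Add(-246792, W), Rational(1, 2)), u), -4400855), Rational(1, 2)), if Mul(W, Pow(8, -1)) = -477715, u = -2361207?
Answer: Pow(Add(-6762062, Mul(4, I, Pow(254282, Rational(1, 2)))), Rational(1, 2)) ≈ Add(0.39, Mul(2600.4, I))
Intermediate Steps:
W = -3821720 (W = Mul(8, -477715) = -3821720)
Pow(Add(Add(Pow(Add(-246792, W), Rational(1, 2)), u), -4400855), Rational(1, 2)) = Pow(Add(Add(Pow(Add(-246792, -3821720), Rational(1, 2)), -2361207), -4400855), Rational(1, 2)) = Pow(Add(Add(Pow(-4068512, Rational(1, 2)), -2361207), -4400855), Rational(1, 2)) = Pow(Add(Add(Mul(4, I, Pow(254282, Rational(1, 2))), -2361207), -4400855), Rational(1, 2)) = Pow(Add(Add(-2361207, Mul(4, I, Pow(254282, Rational(1, 2)))), -4400855), Rational(1, 2)) = Pow(Add(-6762062, Mul(4, I, Pow(254282, Rational(1, 2)))), Rational(1, 2))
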